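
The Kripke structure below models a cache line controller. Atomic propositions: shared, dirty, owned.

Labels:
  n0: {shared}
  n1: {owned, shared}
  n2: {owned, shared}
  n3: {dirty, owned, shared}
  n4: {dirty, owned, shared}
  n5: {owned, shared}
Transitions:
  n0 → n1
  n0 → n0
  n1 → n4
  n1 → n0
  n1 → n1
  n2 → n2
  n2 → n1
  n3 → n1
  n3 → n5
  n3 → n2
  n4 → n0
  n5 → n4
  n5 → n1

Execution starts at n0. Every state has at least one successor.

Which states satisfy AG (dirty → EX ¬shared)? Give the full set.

States satisfying dirty → EX ¬shared: {n0, n1, n2, n5}.
States satisfying AG (dirty → EX ¬shared): ∅.

none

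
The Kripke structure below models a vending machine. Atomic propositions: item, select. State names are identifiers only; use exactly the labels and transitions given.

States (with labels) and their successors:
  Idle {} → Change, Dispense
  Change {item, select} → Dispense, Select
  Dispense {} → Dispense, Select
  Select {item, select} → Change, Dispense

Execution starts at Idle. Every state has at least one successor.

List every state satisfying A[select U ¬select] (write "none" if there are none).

{Idle, Dispense}

States satisfying select: {Change, Select}.
States satisfying ¬select: {Idle, Dispense}.
States satisfying A[select U ¬select]: {Idle, Dispense}.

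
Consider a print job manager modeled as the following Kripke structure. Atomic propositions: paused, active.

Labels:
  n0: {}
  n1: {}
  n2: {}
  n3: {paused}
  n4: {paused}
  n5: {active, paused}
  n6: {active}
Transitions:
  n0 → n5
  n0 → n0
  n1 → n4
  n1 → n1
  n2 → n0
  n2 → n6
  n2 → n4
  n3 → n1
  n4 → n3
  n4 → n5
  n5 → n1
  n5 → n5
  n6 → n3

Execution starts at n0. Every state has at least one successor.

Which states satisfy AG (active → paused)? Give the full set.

{n0, n1, n3, n4, n5}

States satisfying active → paused: {n0, n1, n2, n3, n4, n5}.
States satisfying AG (active → paused): {n0, n1, n3, n4, n5}.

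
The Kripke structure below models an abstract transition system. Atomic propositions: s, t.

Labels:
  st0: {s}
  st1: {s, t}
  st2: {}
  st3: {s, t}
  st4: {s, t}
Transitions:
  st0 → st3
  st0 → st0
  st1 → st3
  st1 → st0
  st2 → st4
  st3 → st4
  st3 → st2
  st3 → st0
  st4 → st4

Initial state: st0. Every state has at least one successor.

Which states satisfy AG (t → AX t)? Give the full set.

States satisfying t → AX t: {st0, st2, st4}.
States satisfying AG (t → AX t): {st2, st4}.

{st2, st4}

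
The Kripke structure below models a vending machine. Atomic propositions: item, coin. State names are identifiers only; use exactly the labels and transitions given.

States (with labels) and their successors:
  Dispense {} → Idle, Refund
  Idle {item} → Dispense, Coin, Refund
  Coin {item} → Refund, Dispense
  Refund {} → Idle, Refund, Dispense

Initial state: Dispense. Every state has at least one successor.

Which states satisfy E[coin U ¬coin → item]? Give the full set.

States satisfying coin: ∅.
States satisfying ¬coin → item: {Idle, Coin}.
States satisfying E[coin U ¬coin → item]: {Idle, Coin}.

{Idle, Coin}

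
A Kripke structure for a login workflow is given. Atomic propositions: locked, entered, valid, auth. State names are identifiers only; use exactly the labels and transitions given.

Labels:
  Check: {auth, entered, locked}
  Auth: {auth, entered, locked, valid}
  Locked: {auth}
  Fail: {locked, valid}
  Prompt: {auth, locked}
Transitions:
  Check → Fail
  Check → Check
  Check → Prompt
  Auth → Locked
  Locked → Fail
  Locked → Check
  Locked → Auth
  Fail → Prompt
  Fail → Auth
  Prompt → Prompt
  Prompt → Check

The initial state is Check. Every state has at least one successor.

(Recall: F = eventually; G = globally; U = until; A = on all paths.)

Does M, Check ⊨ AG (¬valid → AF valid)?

States satisfying ¬valid → AF valid: {Auth, Fail}.
States satisfying AG (¬valid → AF valid): ∅.
Check is reachable from Check and violates ¬valid → AF valid, so AG fails at Check.
Check ∉ Sat(AG (¬valid → AF valid)).

Does not hold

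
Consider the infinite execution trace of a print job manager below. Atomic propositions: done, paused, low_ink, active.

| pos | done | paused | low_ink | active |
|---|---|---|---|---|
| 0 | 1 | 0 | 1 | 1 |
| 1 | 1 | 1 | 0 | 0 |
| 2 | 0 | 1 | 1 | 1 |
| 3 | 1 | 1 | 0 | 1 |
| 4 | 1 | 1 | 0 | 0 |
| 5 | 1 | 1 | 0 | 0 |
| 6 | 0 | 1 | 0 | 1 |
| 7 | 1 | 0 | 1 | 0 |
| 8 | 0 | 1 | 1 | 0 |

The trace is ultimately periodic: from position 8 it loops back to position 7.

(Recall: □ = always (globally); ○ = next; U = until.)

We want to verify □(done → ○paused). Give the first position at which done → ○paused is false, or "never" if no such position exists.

never

done → ○paused holds at every position 0..8, and those are all the positions the trace ever visits, so the invariant □(done → ○paused) is never violated.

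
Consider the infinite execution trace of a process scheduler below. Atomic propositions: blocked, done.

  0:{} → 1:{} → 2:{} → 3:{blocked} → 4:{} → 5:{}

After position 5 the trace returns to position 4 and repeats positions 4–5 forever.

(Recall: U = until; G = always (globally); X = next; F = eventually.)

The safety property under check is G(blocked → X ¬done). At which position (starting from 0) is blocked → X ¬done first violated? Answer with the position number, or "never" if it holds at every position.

blocked → X ¬done holds at every position 0..5, and those are all the positions the trace ever visits, so the invariant G(blocked → X ¬done) is never violated.

never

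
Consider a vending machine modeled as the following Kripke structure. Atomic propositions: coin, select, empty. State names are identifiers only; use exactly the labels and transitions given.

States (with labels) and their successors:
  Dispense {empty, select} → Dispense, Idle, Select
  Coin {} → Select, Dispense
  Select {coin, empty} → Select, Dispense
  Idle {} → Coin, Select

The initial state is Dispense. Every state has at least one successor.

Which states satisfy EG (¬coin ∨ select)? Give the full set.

{Dispense, Coin, Idle}

States satisfying ¬coin ∨ select: {Dispense, Coin, Idle}.
States satisfying EG (¬coin ∨ select): {Dispense, Coin, Idle}.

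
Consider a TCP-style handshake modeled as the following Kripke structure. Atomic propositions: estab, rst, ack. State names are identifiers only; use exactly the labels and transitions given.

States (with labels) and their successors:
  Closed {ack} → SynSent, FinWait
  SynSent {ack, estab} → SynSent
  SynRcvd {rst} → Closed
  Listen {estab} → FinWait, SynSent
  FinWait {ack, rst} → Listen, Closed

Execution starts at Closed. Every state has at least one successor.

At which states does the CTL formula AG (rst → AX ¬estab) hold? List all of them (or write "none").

{SynSent}

States satisfying rst → AX ¬estab: {Closed, SynSent, SynRcvd, Listen}.
States satisfying AG (rst → AX ¬estab): {SynSent}.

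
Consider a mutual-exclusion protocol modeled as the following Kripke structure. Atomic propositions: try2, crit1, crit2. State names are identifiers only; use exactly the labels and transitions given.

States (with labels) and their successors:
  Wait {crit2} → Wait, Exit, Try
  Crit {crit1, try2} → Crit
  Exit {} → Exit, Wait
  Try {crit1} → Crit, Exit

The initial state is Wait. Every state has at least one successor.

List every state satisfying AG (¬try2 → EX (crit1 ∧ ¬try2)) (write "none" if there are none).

{Crit}

States satisfying ¬try2 → EX (crit1 ∧ ¬try2): {Wait, Crit}.
States satisfying AG (¬try2 → EX (crit1 ∧ ¬try2)): {Crit}.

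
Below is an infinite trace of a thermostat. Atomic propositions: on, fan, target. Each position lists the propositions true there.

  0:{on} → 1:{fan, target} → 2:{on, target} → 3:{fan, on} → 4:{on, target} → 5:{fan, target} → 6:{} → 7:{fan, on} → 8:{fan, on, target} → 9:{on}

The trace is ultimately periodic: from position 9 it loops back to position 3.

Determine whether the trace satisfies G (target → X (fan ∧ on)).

Does not hold

target → X (fan ∧ on) must hold at every position from 0 onward. It fails at position 1, so G (target → X (fan ∧ on)) is false.
Positions where target holds: 1, 2, 4, 5, 8.
Check X (fan ∧ on) at each: 1→fails, 2→ok, 4→fails, 5→fails, 8→fails.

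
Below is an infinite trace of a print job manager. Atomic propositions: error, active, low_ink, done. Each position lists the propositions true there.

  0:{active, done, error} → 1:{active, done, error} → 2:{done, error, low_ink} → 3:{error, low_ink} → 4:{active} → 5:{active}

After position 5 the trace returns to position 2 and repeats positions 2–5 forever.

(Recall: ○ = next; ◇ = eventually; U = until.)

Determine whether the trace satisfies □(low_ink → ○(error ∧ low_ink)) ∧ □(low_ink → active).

No

low_ink → ○(error ∧ low_ink) must hold at every position from 0 onward. It fails at position 3, so □(low_ink → ○(error ∧ low_ink)) is false.
Positions where low_ink holds: 2, 3.
Check ○(error ∧ low_ink) at each: 2→ok, 3→fails.
low_ink → active must hold at every position from 0 onward. It fails at position 2, so □(low_ink → active) is false.
Positions where low_ink holds: 2, 3.
Check active at each: 2→fails, 3→fails.
At position 0: □(low_ink → ○(error ∧ low_ink)) is false; □(low_ink → active) is false; so □(low_ink → ○(error ∧ low_ink)) ∧ □(low_ink → active) is false.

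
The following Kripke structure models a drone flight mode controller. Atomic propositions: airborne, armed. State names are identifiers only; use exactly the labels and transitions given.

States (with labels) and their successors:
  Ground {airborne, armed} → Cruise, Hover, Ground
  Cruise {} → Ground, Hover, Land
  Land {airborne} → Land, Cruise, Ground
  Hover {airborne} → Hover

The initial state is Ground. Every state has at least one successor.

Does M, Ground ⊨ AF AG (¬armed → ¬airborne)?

States satisfying AG (¬armed → ¬airborne): ∅.
States satisfying AF AG (¬armed → ¬airborne): ∅.
There is a path from Ground along which AG (¬armed → ¬airborne) never holds.
Ground ∉ Sat(AF AG (¬armed → ¬airborne)).

Does not hold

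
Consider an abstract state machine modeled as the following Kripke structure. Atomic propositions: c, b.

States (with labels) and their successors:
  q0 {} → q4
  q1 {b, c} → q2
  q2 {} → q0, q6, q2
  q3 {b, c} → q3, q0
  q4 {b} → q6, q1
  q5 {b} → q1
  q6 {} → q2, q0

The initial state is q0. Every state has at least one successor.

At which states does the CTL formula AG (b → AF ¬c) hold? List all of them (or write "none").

States satisfying b → AF ¬c: {q0, q1, q2, q4, q5, q6}.
States satisfying AG (b → AF ¬c): {q0, q1, q2, q4, q5, q6}.

{q0, q1, q2, q4, q5, q6}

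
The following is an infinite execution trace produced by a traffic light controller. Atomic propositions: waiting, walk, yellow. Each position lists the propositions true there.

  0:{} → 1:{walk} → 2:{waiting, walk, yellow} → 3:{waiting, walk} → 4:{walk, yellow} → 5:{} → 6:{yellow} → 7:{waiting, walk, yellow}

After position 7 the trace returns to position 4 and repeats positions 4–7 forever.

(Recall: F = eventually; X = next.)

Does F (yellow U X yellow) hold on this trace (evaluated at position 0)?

Holds

yellow U X yellow holds at position 1, which is reachable from 0, so F (yellow U X yellow) holds.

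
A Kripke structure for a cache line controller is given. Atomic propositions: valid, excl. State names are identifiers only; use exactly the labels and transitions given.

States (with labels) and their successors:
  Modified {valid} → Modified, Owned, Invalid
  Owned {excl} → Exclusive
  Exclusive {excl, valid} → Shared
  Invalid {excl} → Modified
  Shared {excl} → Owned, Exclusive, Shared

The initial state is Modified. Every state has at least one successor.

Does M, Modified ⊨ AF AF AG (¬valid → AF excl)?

Satisfied

States satisfying AF AG (¬valid → AF excl): {Modified, Owned, Exclusive, Invalid, Shared}.
States satisfying AF AF AG (¬valid → AF excl): {Modified, Owned, Exclusive, Invalid, Shared}.
Modified ∈ Sat(AF AF AG (¬valid → AF excl)).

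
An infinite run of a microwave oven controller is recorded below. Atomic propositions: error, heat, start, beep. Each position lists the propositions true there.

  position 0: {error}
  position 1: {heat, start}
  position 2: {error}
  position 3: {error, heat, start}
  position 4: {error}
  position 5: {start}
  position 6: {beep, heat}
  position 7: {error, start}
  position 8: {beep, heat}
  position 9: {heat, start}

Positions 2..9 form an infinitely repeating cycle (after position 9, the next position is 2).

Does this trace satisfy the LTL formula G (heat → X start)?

Violated

heat → X start must hold at every position from 0 onward. It fails at position 1, so G (heat → X start) is false.
Positions where heat holds: 1, 3, 6, 8, 9.
Check X start at each: 1→fails, 3→fails, 6→ok, 8→ok, 9→fails.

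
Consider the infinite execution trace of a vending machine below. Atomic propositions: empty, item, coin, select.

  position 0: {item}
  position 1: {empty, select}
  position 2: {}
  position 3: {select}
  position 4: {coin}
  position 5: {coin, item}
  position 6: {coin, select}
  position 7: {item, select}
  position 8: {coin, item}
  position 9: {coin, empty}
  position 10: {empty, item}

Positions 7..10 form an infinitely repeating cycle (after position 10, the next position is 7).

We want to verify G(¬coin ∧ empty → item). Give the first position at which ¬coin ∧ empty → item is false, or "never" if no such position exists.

1

Check ¬coin ∧ empty → item at each position in order: 0 ✓.
At position 1 the labels are {empty, select}, so ¬coin ∧ empty → item is false there. This is the first violation.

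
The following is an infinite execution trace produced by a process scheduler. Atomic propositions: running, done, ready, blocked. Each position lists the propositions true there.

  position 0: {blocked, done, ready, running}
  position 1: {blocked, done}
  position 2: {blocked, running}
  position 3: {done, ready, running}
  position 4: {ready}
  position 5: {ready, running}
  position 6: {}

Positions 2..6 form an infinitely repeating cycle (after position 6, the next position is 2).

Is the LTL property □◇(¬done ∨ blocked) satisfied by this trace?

◇(¬done ∨ blocked) holds at every position 0..6, and those are all positions ever visited, so □◇(¬done ∨ blocked) holds.

Yes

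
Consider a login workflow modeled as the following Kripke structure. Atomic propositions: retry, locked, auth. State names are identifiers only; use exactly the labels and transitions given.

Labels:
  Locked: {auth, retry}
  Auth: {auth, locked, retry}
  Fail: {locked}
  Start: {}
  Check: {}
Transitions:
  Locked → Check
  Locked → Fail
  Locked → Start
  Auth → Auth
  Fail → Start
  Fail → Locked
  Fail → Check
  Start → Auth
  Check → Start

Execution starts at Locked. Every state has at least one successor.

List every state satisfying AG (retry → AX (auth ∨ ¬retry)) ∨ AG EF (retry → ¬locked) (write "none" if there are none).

{Locked, Auth, Fail, Start, Check}

States satisfying retry → AX (auth ∨ ¬retry): {Locked, Auth, Fail, Start, Check}.
States satisfying AG (retry → AX (auth ∨ ¬retry)): {Locked, Auth, Fail, Start, Check}.
States satisfying EF (retry → ¬locked): {Locked, Fail, Start, Check}.
States satisfying AG EF (retry → ¬locked): ∅.
States satisfying AG (retry → AX (auth ∨ ¬retry)) ∨ AG EF (retry → ¬locked): {Locked, Auth, Fail, Start, Check}.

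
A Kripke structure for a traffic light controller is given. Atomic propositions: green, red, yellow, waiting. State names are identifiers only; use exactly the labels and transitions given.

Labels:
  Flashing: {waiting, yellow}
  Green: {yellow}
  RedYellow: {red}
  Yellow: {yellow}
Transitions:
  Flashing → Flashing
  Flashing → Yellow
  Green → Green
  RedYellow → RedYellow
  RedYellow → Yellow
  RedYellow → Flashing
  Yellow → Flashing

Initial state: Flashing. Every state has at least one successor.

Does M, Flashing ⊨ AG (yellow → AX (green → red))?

Satisfied

States satisfying yellow → AX (green → red): {Flashing, Green, RedYellow, Yellow}.
States satisfying AG (yellow → AX (green → red)): {Flashing, Green, RedYellow, Yellow}.
Every state reachable from Flashing satisfies yellow → AX (green → red).
Flashing ∈ Sat(AG (yellow → AX (green → red))).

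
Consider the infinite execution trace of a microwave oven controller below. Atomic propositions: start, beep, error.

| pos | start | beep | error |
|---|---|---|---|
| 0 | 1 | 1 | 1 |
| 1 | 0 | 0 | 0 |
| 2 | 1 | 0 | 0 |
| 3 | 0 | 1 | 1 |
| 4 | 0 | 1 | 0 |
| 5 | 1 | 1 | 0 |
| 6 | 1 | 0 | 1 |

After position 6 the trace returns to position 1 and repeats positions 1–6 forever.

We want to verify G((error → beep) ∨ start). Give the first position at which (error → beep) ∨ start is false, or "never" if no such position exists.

never

(error → beep) ∨ start holds at every position 0..6, and those are all the positions the trace ever visits, so the invariant G((error → beep) ∨ start) is never violated.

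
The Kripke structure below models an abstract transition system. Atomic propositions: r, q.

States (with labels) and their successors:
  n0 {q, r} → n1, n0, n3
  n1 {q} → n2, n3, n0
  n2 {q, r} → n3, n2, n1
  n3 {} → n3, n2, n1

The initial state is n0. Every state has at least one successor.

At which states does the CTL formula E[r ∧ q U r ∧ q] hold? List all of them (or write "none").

{n0, n2}

States satisfying r ∧ q: {n0, n2}.
States satisfying E[r ∧ q U r ∧ q]: {n0, n2}.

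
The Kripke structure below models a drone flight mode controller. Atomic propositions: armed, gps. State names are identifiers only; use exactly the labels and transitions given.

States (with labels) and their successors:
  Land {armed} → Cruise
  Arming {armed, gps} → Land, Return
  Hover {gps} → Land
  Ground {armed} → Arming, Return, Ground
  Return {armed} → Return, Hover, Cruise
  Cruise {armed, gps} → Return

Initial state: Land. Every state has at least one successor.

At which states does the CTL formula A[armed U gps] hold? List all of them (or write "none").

{Land, Arming, Hover, Cruise}

States satisfying armed: {Land, Arming, Ground, Return, Cruise}.
States satisfying gps: {Arming, Hover, Cruise}.
States satisfying A[armed U gps]: {Land, Arming, Hover, Cruise}.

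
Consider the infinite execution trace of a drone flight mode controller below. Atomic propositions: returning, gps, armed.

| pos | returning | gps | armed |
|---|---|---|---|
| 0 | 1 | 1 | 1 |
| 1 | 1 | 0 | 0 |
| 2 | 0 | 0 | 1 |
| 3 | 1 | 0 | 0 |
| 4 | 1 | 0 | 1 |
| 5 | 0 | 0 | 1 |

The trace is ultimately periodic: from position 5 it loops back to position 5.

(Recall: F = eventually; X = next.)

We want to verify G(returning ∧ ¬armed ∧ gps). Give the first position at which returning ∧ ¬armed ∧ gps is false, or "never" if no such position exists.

0

At position 0 the labels are {armed, gps, returning}, so returning ∧ ¬armed ∧ gps is false there. This is the first violation.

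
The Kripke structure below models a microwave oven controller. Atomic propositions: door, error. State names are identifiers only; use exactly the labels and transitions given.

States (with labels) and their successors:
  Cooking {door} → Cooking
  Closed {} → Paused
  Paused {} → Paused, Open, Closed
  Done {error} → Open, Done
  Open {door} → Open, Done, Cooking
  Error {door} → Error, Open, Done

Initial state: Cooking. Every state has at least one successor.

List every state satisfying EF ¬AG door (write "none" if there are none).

{Closed, Paused, Done, Open, Error}

States satisfying ¬AG door: {Closed, Paused, Done, Open, Error}.
States satisfying EF ¬AG door: {Closed, Paused, Done, Open, Error}.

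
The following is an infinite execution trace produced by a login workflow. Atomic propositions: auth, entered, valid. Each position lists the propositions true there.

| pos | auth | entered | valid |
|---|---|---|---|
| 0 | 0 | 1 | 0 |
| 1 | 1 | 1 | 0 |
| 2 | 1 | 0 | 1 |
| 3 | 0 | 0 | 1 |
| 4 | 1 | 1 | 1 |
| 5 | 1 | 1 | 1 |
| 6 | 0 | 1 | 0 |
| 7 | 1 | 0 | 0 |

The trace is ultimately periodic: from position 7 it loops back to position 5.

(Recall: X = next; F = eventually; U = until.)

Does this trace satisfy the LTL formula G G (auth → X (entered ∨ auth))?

G (auth → X (entered ∨ auth)) must hold at every position from 0 onward. It fails at position 0, so G G (auth → X (entered ∨ auth)) is false.

No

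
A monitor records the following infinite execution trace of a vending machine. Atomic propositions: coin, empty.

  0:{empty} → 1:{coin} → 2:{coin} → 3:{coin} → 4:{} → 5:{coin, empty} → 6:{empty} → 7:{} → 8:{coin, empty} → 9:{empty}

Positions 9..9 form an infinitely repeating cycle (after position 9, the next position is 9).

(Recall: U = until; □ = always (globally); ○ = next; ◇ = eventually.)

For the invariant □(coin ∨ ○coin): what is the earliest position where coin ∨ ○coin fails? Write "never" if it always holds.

Check coin ∨ ○coin at each position in order: 0 ✓, 1 ✓, 2 ✓, 3 ✓, 4 ✓, 5 ✓.
At position 6 the labels are {empty} and the next position 7 has {}, so coin ∨ ○coin is false there. This is the first violation.

6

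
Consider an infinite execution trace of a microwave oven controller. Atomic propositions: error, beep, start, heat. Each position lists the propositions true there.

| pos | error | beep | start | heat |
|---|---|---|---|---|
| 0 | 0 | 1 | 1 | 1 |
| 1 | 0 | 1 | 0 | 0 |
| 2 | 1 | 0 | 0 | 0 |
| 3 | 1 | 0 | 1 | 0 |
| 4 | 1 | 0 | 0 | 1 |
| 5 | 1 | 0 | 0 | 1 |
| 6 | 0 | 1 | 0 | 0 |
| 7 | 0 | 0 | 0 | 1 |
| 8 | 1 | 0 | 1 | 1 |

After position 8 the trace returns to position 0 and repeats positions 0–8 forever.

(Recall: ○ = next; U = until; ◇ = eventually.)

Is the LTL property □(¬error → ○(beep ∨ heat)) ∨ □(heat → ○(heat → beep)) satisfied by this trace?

¬error → ○(beep ∨ heat) must hold at every position from 0 onward. It fails at position 1, so □(¬error → ○(beep ∨ heat)) is false.
Positions where ¬error holds: 0, 1, 6, 7.
Check ○(beep ∨ heat) at each: 0→ok, 1→fails, 6→ok, 7→ok.
heat → ○(heat → beep) must hold at every position from 0 onward. It fails at position 4, so □(heat → ○(heat → beep)) is false.
Positions where heat holds: 0, 4, 5, 7, 8.
Check ○(heat → beep) at each: 0→ok, 4→fails, 5→ok, 7→fails, 8→ok.
At position 0: □(¬error → ○(beep ∨ heat)) is false; □(heat → ○(heat → beep)) is false; so □(¬error → ○(beep ∨ heat)) ∨ □(heat → ○(heat → beep)) is false.

No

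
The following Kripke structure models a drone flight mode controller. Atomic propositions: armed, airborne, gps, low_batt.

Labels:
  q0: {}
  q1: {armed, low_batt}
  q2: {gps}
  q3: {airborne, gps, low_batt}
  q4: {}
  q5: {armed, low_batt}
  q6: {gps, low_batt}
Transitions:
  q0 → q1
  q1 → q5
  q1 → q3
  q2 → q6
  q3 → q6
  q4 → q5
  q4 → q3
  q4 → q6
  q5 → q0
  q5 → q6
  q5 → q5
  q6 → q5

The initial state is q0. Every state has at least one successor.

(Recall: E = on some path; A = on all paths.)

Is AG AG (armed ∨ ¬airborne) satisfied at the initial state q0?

Does not hold

States satisfying AG (armed ∨ ¬airborne): ∅.
States satisfying AG AG (armed ∨ ¬airborne): ∅.
q0 is reachable from q0 and violates AG (armed ∨ ¬airborne), so AG fails at q0.
q0 ∉ Sat(AG AG (armed ∨ ¬airborne)).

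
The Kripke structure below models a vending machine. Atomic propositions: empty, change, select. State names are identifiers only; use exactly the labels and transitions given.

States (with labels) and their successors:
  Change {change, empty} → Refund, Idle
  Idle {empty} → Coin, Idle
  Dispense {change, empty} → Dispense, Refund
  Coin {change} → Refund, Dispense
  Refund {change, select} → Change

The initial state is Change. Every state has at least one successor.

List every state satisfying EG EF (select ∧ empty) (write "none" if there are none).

none

States satisfying EF (select ∧ empty): ∅.
States satisfying EG EF (select ∧ empty): ∅.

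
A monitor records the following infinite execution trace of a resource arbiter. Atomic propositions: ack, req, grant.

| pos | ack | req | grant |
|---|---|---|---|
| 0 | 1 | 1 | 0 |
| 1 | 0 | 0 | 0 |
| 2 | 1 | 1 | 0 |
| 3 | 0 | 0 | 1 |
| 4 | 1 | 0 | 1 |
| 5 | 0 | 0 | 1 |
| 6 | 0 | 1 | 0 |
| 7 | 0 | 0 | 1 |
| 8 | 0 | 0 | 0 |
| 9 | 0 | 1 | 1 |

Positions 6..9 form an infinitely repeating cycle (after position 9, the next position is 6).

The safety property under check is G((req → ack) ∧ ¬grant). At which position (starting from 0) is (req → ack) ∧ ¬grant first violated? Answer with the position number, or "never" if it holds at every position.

3

Check (req → ack) ∧ ¬grant at each position in order: 0 ✓, 1 ✓, 2 ✓.
At position 3 the labels are {grant}, so (req → ack) ∧ ¬grant is false there. This is the first violation.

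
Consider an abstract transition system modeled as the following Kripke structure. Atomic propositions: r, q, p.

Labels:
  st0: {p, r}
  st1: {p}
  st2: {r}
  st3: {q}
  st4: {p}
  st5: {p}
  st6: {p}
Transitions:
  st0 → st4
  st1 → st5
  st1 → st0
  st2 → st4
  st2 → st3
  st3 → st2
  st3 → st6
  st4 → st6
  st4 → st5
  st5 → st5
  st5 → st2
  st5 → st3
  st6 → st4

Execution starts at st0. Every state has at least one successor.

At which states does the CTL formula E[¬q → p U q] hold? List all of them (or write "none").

States satisfying ¬q → p: {st0, st1, st3, st4, st5, st6}.
States satisfying q: {st3}.
States satisfying E[¬q → p U q]: {st0, st1, st3, st4, st5, st6}.

{st0, st1, st3, st4, st5, st6}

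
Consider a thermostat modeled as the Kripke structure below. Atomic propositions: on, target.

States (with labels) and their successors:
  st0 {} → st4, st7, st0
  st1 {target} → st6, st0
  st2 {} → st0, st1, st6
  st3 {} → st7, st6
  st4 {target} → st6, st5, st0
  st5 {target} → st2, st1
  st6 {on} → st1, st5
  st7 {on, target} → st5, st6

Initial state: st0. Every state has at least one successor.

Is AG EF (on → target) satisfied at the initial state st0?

Satisfied

States satisfying EF (on → target): {st0, st1, st2, st3, st4, st5, st6, st7}.
States satisfying AG EF (on → target): {st0, st1, st2, st3, st4, st5, st6, st7}.
Every state reachable from st0 satisfies EF (on → target).
st0 ∈ Sat(AG EF (on → target)).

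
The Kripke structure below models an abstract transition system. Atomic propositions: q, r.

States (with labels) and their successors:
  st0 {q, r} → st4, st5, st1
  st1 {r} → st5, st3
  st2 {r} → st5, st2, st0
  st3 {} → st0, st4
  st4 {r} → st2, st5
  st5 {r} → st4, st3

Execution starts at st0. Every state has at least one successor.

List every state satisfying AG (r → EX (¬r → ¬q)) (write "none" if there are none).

States satisfying r → EX (¬r → ¬q): {st0, st1, st2, st3, st4, st5}.
States satisfying AG (r → EX (¬r → ¬q)): {st0, st1, st2, st3, st4, st5}.

{st0, st1, st2, st3, st4, st5}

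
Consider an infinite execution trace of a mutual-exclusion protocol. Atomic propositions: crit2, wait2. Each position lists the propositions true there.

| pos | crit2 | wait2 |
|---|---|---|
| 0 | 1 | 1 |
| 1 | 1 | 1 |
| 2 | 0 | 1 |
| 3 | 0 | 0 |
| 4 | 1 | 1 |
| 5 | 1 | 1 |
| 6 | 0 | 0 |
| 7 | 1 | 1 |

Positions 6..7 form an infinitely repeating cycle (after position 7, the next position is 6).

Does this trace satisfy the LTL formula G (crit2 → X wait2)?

Does not hold

crit2 → X wait2 must hold at every position from 0 onward. It fails at position 5, so G (crit2 → X wait2) is false.
Positions where crit2 holds: 0, 1, 4, 5, 7.
Check X wait2 at each: 0→ok, 1→ok, 4→ok, 5→fails, 7→fails.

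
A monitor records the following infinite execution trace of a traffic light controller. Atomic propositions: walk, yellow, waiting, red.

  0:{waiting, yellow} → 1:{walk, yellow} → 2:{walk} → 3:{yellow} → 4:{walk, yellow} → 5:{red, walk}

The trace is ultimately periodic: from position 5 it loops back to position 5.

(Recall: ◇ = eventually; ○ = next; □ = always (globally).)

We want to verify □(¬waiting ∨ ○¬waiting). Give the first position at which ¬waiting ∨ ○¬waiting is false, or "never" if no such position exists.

¬waiting ∨ ○¬waiting holds at every position 0..5, and those are all the positions the trace ever visits, so the invariant □(¬waiting ∨ ○¬waiting) is never violated.

never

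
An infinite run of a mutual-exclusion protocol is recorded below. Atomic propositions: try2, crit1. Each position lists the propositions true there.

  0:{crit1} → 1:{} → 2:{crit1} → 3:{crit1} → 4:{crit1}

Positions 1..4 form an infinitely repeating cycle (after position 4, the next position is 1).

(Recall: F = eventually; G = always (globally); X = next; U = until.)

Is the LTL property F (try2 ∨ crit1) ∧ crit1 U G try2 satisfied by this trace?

No

try2 ∨ crit1 holds at position 0, which is reachable from 0, so F (try2 ∨ crit1) holds.
Walking from position 0: at position 1, G try2 has not yet held and crit1 fails, so crit1 U G try2 is false.
At position 0: F (try2 ∨ crit1) is true; crit1 U G try2 is false; so F (try2 ∨ crit1) ∧ crit1 U G try2 is false.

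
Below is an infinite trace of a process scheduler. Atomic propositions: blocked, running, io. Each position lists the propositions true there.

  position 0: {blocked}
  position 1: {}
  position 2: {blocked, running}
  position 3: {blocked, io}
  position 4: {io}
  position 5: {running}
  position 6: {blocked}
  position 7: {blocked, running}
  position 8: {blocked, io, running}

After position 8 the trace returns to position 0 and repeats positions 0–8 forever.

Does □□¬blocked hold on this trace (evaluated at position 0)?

□¬blocked must hold at every position from 0 onward. It fails at position 0, so □□¬blocked is false.

Violated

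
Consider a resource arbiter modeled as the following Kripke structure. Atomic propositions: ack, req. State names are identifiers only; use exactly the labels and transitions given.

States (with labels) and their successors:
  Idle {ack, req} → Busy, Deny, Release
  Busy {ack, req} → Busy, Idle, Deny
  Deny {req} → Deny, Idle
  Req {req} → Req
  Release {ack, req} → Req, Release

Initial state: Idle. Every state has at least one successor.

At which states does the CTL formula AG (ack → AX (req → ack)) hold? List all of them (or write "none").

{Req}

States satisfying ack → AX (req → ack): {Deny, Req}.
States satisfying AG (ack → AX (req → ack)): {Req}.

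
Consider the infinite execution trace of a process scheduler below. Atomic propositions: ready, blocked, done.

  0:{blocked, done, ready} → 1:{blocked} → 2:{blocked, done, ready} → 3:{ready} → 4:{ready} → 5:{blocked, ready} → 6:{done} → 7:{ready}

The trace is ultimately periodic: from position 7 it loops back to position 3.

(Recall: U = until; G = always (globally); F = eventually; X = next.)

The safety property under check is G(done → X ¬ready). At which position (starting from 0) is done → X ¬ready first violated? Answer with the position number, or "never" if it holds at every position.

2

Check done → X ¬ready at each position in order: 0 ✓, 1 ✓.
At position 2 the labels are {blocked, done, ready} and the next position 3 has {ready}, so done → X ¬ready is false there. This is the first violation.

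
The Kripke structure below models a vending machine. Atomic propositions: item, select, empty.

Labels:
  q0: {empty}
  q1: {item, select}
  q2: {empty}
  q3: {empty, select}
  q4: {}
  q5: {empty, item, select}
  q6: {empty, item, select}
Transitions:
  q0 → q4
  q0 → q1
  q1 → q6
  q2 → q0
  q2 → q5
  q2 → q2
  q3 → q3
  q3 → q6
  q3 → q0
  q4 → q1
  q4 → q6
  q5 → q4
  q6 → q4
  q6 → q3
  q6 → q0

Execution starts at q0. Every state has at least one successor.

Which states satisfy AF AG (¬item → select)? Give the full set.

none

States satisfying AG (¬item → select): ∅.
States satisfying AF AG (¬item → select): ∅.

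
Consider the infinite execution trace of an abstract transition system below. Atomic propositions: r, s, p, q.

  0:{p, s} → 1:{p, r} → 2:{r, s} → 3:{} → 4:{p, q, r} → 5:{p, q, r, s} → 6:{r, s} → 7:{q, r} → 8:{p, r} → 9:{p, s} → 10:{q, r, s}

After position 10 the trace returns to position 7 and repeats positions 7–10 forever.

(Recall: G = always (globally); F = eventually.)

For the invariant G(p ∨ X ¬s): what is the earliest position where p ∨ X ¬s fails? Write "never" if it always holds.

never

p ∨ X ¬s holds at every position 0..10, and those are all the positions the trace ever visits, so the invariant G(p ∨ X ¬s) is never violated.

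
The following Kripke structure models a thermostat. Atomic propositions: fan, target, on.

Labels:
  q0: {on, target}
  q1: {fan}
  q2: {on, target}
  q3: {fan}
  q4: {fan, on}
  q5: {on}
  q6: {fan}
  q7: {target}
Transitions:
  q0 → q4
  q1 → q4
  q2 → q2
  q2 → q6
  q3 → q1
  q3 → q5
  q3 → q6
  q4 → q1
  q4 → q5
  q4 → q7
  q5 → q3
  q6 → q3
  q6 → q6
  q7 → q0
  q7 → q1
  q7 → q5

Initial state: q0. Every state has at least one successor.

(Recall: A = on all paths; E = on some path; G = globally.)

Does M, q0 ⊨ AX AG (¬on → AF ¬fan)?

No

States satisfying AG (¬on → AF ¬fan): ∅.
States satisfying AX AG (¬on → AF ¬fan): ∅.
q0 ∉ Sat(AX AG (¬on → AF ¬fan)).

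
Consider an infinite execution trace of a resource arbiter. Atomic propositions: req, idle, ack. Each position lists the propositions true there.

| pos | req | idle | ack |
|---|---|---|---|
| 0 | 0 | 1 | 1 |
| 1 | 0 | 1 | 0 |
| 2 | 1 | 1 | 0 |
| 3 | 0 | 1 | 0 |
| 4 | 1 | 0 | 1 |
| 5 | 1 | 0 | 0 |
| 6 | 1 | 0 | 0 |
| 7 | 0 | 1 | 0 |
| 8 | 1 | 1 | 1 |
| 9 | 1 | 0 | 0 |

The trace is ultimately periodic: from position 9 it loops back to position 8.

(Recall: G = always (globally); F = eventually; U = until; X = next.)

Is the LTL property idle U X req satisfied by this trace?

Walking from position 0: X req first holds at position 1, and idle holds at every earlier position along the way, so idle U X req holds.

Satisfied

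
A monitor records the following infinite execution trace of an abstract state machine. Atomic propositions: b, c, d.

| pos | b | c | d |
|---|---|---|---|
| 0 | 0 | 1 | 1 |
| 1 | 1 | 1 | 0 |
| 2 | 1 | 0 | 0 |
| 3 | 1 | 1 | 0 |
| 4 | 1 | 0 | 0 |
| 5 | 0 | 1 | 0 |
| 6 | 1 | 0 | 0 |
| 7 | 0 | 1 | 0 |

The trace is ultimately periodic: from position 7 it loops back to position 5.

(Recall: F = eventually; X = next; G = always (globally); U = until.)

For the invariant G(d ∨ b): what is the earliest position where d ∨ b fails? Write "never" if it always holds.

Check d ∨ b at each position in order: 0 ✓, 1 ✓, 2 ✓, 3 ✓, 4 ✓.
At position 5 the labels are {c}, so d ∨ b is false there. This is the first violation.

5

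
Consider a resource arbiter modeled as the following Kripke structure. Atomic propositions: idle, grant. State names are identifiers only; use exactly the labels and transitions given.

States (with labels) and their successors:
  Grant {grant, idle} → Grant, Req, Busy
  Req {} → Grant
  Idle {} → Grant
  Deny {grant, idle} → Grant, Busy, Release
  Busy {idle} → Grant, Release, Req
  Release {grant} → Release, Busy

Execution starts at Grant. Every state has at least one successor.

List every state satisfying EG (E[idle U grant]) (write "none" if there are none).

{Grant, Deny, Busy, Release}

States satisfying E[idle U grant]: {Grant, Deny, Busy, Release}.
States satisfying EG (E[idle U grant]): {Grant, Deny, Busy, Release}.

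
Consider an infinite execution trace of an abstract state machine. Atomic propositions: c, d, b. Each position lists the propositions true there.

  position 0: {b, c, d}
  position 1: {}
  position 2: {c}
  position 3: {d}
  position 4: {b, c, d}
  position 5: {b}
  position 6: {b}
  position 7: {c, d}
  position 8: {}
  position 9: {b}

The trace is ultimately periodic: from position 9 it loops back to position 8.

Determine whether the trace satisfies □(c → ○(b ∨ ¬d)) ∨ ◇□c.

No

c → ○(b ∨ ¬d) must hold at every position from 0 onward. It fails at position 2, so □(c → ○(b ∨ ¬d)) is false.
Positions where c holds: 0, 2, 4, 7.
Check ○(b ∨ ¬d) at each: 0→ok, 2→fails, 4→ok, 7→ok.
□c is false at every position 0..9, so it never becomes true and ◇□c fails.
At position 0: □(c → ○(b ∨ ¬d)) is false; ◇□c is false; so □(c → ○(b ∨ ¬d)) ∨ ◇□c is false.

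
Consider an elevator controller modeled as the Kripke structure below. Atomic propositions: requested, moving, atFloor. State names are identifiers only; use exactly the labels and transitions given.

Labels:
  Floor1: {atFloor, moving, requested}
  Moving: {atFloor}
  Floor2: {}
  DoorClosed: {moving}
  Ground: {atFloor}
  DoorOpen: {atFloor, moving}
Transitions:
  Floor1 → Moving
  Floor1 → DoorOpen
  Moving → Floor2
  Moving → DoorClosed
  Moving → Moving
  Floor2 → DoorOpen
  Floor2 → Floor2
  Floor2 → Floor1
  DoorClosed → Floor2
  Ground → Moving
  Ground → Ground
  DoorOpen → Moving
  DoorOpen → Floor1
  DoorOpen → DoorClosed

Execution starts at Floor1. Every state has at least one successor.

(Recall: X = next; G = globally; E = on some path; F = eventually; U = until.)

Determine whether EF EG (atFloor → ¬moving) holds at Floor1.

Satisfied

States satisfying EG (atFloor → ¬moving): {Moving, Floor2, DoorClosed, Ground}.
States satisfying EF EG (atFloor → ¬moving): {Floor1, Moving, Floor2, DoorClosed, Ground, DoorOpen}.
Some path from Floor1 reaches a state where EG (atFloor → ¬moving) holds.
Floor1 ∈ Sat(EF EG (atFloor → ¬moving)).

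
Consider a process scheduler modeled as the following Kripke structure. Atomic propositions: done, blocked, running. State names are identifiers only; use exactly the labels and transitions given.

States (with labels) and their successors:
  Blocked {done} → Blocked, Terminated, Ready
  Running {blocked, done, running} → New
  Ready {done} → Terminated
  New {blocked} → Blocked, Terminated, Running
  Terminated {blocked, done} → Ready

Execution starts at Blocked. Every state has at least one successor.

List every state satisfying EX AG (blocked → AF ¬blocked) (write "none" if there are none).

States satisfying AG (blocked → AF ¬blocked): {Blocked, Ready, Terminated}.
States satisfying EX AG (blocked → AF ¬blocked): {Blocked, Ready, New, Terminated}.

{Blocked, Ready, New, Terminated}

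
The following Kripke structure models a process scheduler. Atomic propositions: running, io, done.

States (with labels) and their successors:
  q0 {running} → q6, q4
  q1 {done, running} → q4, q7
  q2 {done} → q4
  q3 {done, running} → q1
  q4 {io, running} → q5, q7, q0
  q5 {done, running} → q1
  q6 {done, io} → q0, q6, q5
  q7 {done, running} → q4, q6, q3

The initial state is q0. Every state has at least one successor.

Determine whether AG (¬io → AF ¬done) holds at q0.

Does not hold

States satisfying ¬io → AF ¬done: {q0, q2, q4, q6}.
States satisfying AG (¬io → AF ¬done): ∅.
q1 is reachable from q0 and violates ¬io → AF ¬done, so AG fails at q0.
q0 ∉ Sat(AG (¬io → AF ¬done)).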